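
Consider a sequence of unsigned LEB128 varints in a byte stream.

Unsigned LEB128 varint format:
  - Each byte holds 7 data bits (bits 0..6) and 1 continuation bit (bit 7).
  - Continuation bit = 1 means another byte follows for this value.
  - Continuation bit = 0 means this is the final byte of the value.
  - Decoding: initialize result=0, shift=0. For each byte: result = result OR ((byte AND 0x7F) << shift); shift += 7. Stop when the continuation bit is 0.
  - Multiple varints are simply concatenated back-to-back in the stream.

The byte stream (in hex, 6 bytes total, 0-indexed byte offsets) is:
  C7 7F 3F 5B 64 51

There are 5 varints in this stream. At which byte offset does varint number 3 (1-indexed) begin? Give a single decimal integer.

Answer: 3

Derivation:
  byte[0]=0xC7 cont=1 payload=0x47=71: acc |= 71<<0 -> acc=71 shift=7
  byte[1]=0x7F cont=0 payload=0x7F=127: acc |= 127<<7 -> acc=16327 shift=14 [end]
Varint 1: bytes[0:2] = C7 7F -> value 16327 (2 byte(s))
  byte[2]=0x3F cont=0 payload=0x3F=63: acc |= 63<<0 -> acc=63 shift=7 [end]
Varint 2: bytes[2:3] = 3F -> value 63 (1 byte(s))
  byte[3]=0x5B cont=0 payload=0x5B=91: acc |= 91<<0 -> acc=91 shift=7 [end]
Varint 3: bytes[3:4] = 5B -> value 91 (1 byte(s))
  byte[4]=0x64 cont=0 payload=0x64=100: acc |= 100<<0 -> acc=100 shift=7 [end]
Varint 4: bytes[4:5] = 64 -> value 100 (1 byte(s))
  byte[5]=0x51 cont=0 payload=0x51=81: acc |= 81<<0 -> acc=81 shift=7 [end]
Varint 5: bytes[5:6] = 51 -> value 81 (1 byte(s))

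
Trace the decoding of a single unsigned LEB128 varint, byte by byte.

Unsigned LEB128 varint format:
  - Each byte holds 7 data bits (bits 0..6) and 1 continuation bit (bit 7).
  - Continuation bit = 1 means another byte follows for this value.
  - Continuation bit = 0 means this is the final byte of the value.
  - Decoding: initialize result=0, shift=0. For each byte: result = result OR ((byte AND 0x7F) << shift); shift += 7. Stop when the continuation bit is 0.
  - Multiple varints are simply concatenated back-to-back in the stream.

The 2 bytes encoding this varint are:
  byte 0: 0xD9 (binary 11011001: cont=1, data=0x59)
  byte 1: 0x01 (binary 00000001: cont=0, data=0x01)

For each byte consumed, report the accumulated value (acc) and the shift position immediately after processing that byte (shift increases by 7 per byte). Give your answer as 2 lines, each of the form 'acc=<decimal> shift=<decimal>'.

byte 0=0xD9: payload=0x59=89, contrib = 89<<0 = 89; acc -> 89, shift -> 7
byte 1=0x01: payload=0x01=1, contrib = 1<<7 = 128; acc -> 217, shift -> 14

Answer: acc=89 shift=7
acc=217 shift=14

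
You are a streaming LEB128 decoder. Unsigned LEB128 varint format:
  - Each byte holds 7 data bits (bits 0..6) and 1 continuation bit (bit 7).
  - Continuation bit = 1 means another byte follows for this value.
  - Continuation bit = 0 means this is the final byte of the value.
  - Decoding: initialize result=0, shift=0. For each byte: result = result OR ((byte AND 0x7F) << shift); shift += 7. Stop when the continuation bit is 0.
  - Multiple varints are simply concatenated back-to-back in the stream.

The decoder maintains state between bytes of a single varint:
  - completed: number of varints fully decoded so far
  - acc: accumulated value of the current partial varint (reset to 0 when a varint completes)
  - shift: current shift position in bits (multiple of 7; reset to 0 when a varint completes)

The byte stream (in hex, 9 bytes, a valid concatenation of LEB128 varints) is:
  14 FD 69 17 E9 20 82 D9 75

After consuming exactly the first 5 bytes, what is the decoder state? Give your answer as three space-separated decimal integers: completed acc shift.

byte[0]=0x14 cont=0 payload=0x14: varint #1 complete (value=20); reset -> completed=1 acc=0 shift=0
byte[1]=0xFD cont=1 payload=0x7D: acc |= 125<<0 -> completed=1 acc=125 shift=7
byte[2]=0x69 cont=0 payload=0x69: varint #2 complete (value=13565); reset -> completed=2 acc=0 shift=0
byte[3]=0x17 cont=0 payload=0x17: varint #3 complete (value=23); reset -> completed=3 acc=0 shift=0
byte[4]=0xE9 cont=1 payload=0x69: acc |= 105<<0 -> completed=3 acc=105 shift=7

Answer: 3 105 7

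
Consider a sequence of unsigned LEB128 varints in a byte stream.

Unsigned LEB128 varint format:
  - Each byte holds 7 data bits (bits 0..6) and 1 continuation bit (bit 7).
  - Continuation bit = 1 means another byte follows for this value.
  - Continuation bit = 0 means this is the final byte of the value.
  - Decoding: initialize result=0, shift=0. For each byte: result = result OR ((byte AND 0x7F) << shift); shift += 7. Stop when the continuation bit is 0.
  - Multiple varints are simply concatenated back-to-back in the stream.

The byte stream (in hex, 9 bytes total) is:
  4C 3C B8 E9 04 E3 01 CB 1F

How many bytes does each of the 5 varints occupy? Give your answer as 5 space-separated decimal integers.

  byte[0]=0x4C cont=0 payload=0x4C=76: acc |= 76<<0 -> acc=76 shift=7 [end]
Varint 1: bytes[0:1] = 4C -> value 76 (1 byte(s))
  byte[1]=0x3C cont=0 payload=0x3C=60: acc |= 60<<0 -> acc=60 shift=7 [end]
Varint 2: bytes[1:2] = 3C -> value 60 (1 byte(s))
  byte[2]=0xB8 cont=1 payload=0x38=56: acc |= 56<<0 -> acc=56 shift=7
  byte[3]=0xE9 cont=1 payload=0x69=105: acc |= 105<<7 -> acc=13496 shift=14
  byte[4]=0x04 cont=0 payload=0x04=4: acc |= 4<<14 -> acc=79032 shift=21 [end]
Varint 3: bytes[2:5] = B8 E9 04 -> value 79032 (3 byte(s))
  byte[5]=0xE3 cont=1 payload=0x63=99: acc |= 99<<0 -> acc=99 shift=7
  byte[6]=0x01 cont=0 payload=0x01=1: acc |= 1<<7 -> acc=227 shift=14 [end]
Varint 4: bytes[5:7] = E3 01 -> value 227 (2 byte(s))
  byte[7]=0xCB cont=1 payload=0x4B=75: acc |= 75<<0 -> acc=75 shift=7
  byte[8]=0x1F cont=0 payload=0x1F=31: acc |= 31<<7 -> acc=4043 shift=14 [end]
Varint 5: bytes[7:9] = CB 1F -> value 4043 (2 byte(s))

Answer: 1 1 3 2 2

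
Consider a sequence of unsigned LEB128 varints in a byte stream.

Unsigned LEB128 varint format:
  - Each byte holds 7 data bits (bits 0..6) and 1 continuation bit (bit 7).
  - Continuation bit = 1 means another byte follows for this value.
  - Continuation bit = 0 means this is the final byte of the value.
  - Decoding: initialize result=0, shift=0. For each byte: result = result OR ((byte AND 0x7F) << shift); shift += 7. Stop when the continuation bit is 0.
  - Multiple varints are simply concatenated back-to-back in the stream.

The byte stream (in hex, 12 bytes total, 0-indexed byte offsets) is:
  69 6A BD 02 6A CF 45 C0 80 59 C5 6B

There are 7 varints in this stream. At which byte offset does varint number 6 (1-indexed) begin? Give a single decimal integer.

  byte[0]=0x69 cont=0 payload=0x69=105: acc |= 105<<0 -> acc=105 shift=7 [end]
Varint 1: bytes[0:1] = 69 -> value 105 (1 byte(s))
  byte[1]=0x6A cont=0 payload=0x6A=106: acc |= 106<<0 -> acc=106 shift=7 [end]
Varint 2: bytes[1:2] = 6A -> value 106 (1 byte(s))
  byte[2]=0xBD cont=1 payload=0x3D=61: acc |= 61<<0 -> acc=61 shift=7
  byte[3]=0x02 cont=0 payload=0x02=2: acc |= 2<<7 -> acc=317 shift=14 [end]
Varint 3: bytes[2:4] = BD 02 -> value 317 (2 byte(s))
  byte[4]=0x6A cont=0 payload=0x6A=106: acc |= 106<<0 -> acc=106 shift=7 [end]
Varint 4: bytes[4:5] = 6A -> value 106 (1 byte(s))
  byte[5]=0xCF cont=1 payload=0x4F=79: acc |= 79<<0 -> acc=79 shift=7
  byte[6]=0x45 cont=0 payload=0x45=69: acc |= 69<<7 -> acc=8911 shift=14 [end]
Varint 5: bytes[5:7] = CF 45 -> value 8911 (2 byte(s))
  byte[7]=0xC0 cont=1 payload=0x40=64: acc |= 64<<0 -> acc=64 shift=7
  byte[8]=0x80 cont=1 payload=0x00=0: acc |= 0<<7 -> acc=64 shift=14
  byte[9]=0x59 cont=0 payload=0x59=89: acc |= 89<<14 -> acc=1458240 shift=21 [end]
Varint 6: bytes[7:10] = C0 80 59 -> value 1458240 (3 byte(s))
  byte[10]=0xC5 cont=1 payload=0x45=69: acc |= 69<<0 -> acc=69 shift=7
  byte[11]=0x6B cont=0 payload=0x6B=107: acc |= 107<<7 -> acc=13765 shift=14 [end]
Varint 7: bytes[10:12] = C5 6B -> value 13765 (2 byte(s))

Answer: 7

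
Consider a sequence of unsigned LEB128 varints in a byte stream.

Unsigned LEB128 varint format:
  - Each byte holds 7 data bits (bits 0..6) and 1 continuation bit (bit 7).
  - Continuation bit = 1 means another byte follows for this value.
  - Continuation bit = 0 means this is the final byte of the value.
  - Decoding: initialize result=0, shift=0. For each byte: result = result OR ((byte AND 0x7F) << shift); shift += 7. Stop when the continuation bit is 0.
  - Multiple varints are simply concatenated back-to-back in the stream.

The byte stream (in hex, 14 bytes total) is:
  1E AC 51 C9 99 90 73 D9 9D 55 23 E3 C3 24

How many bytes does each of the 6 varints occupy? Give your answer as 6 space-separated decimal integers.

Answer: 1 2 4 3 1 3

Derivation:
  byte[0]=0x1E cont=0 payload=0x1E=30: acc |= 30<<0 -> acc=30 shift=7 [end]
Varint 1: bytes[0:1] = 1E -> value 30 (1 byte(s))
  byte[1]=0xAC cont=1 payload=0x2C=44: acc |= 44<<0 -> acc=44 shift=7
  byte[2]=0x51 cont=0 payload=0x51=81: acc |= 81<<7 -> acc=10412 shift=14 [end]
Varint 2: bytes[1:3] = AC 51 -> value 10412 (2 byte(s))
  byte[3]=0xC9 cont=1 payload=0x49=73: acc |= 73<<0 -> acc=73 shift=7
  byte[4]=0x99 cont=1 payload=0x19=25: acc |= 25<<7 -> acc=3273 shift=14
  byte[5]=0x90 cont=1 payload=0x10=16: acc |= 16<<14 -> acc=265417 shift=21
  byte[6]=0x73 cont=0 payload=0x73=115: acc |= 115<<21 -> acc=241437897 shift=28 [end]
Varint 3: bytes[3:7] = C9 99 90 73 -> value 241437897 (4 byte(s))
  byte[7]=0xD9 cont=1 payload=0x59=89: acc |= 89<<0 -> acc=89 shift=7
  byte[8]=0x9D cont=1 payload=0x1D=29: acc |= 29<<7 -> acc=3801 shift=14
  byte[9]=0x55 cont=0 payload=0x55=85: acc |= 85<<14 -> acc=1396441 shift=21 [end]
Varint 4: bytes[7:10] = D9 9D 55 -> value 1396441 (3 byte(s))
  byte[10]=0x23 cont=0 payload=0x23=35: acc |= 35<<0 -> acc=35 shift=7 [end]
Varint 5: bytes[10:11] = 23 -> value 35 (1 byte(s))
  byte[11]=0xE3 cont=1 payload=0x63=99: acc |= 99<<0 -> acc=99 shift=7
  byte[12]=0xC3 cont=1 payload=0x43=67: acc |= 67<<7 -> acc=8675 shift=14
  byte[13]=0x24 cont=0 payload=0x24=36: acc |= 36<<14 -> acc=598499 shift=21 [end]
Varint 6: bytes[11:14] = E3 C3 24 -> value 598499 (3 byte(s))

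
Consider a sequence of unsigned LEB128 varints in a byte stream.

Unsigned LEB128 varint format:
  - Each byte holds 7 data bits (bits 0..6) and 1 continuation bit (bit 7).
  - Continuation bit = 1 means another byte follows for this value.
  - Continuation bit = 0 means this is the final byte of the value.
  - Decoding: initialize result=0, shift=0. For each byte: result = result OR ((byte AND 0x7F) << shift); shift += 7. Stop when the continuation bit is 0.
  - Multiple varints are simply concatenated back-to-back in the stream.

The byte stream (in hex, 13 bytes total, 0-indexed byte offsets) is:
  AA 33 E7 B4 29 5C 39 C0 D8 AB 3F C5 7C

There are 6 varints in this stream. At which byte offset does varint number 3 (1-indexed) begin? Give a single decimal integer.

Answer: 5

Derivation:
  byte[0]=0xAA cont=1 payload=0x2A=42: acc |= 42<<0 -> acc=42 shift=7
  byte[1]=0x33 cont=0 payload=0x33=51: acc |= 51<<7 -> acc=6570 shift=14 [end]
Varint 1: bytes[0:2] = AA 33 -> value 6570 (2 byte(s))
  byte[2]=0xE7 cont=1 payload=0x67=103: acc |= 103<<0 -> acc=103 shift=7
  byte[3]=0xB4 cont=1 payload=0x34=52: acc |= 52<<7 -> acc=6759 shift=14
  byte[4]=0x29 cont=0 payload=0x29=41: acc |= 41<<14 -> acc=678503 shift=21 [end]
Varint 2: bytes[2:5] = E7 B4 29 -> value 678503 (3 byte(s))
  byte[5]=0x5C cont=0 payload=0x5C=92: acc |= 92<<0 -> acc=92 shift=7 [end]
Varint 3: bytes[5:6] = 5C -> value 92 (1 byte(s))
  byte[6]=0x39 cont=0 payload=0x39=57: acc |= 57<<0 -> acc=57 shift=7 [end]
Varint 4: bytes[6:7] = 39 -> value 57 (1 byte(s))
  byte[7]=0xC0 cont=1 payload=0x40=64: acc |= 64<<0 -> acc=64 shift=7
  byte[8]=0xD8 cont=1 payload=0x58=88: acc |= 88<<7 -> acc=11328 shift=14
  byte[9]=0xAB cont=1 payload=0x2B=43: acc |= 43<<14 -> acc=715840 shift=21
  byte[10]=0x3F cont=0 payload=0x3F=63: acc |= 63<<21 -> acc=132836416 shift=28 [end]
Varint 5: bytes[7:11] = C0 D8 AB 3F -> value 132836416 (4 byte(s))
  byte[11]=0xC5 cont=1 payload=0x45=69: acc |= 69<<0 -> acc=69 shift=7
  byte[12]=0x7C cont=0 payload=0x7C=124: acc |= 124<<7 -> acc=15941 shift=14 [end]
Varint 6: bytes[11:13] = C5 7C -> value 15941 (2 byte(s))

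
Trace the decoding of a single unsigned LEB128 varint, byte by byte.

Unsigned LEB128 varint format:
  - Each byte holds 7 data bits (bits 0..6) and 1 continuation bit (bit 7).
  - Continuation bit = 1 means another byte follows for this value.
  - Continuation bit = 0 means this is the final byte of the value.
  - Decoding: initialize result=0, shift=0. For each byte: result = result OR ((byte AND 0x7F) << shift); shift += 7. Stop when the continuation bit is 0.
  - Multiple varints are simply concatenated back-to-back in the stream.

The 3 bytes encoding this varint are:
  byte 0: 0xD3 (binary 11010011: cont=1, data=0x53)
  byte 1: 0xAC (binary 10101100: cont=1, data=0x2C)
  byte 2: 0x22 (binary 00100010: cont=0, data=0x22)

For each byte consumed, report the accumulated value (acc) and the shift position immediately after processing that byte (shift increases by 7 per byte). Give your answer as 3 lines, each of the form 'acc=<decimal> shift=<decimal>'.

Answer: acc=83 shift=7
acc=5715 shift=14
acc=562771 shift=21

Derivation:
byte 0=0xD3: payload=0x53=83, contrib = 83<<0 = 83; acc -> 83, shift -> 7
byte 1=0xAC: payload=0x2C=44, contrib = 44<<7 = 5632; acc -> 5715, shift -> 14
byte 2=0x22: payload=0x22=34, contrib = 34<<14 = 557056; acc -> 562771, shift -> 21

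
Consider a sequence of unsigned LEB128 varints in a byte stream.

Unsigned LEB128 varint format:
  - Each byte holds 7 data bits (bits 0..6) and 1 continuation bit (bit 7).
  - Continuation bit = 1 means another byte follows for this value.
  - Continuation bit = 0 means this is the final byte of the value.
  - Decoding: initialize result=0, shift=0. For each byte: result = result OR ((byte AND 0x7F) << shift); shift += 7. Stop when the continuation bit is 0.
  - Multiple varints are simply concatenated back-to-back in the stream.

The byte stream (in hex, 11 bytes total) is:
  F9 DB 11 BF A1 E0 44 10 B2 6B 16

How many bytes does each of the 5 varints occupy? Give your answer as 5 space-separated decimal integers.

  byte[0]=0xF9 cont=1 payload=0x79=121: acc |= 121<<0 -> acc=121 shift=7
  byte[1]=0xDB cont=1 payload=0x5B=91: acc |= 91<<7 -> acc=11769 shift=14
  byte[2]=0x11 cont=0 payload=0x11=17: acc |= 17<<14 -> acc=290297 shift=21 [end]
Varint 1: bytes[0:3] = F9 DB 11 -> value 290297 (3 byte(s))
  byte[3]=0xBF cont=1 payload=0x3F=63: acc |= 63<<0 -> acc=63 shift=7
  byte[4]=0xA1 cont=1 payload=0x21=33: acc |= 33<<7 -> acc=4287 shift=14
  byte[5]=0xE0 cont=1 payload=0x60=96: acc |= 96<<14 -> acc=1577151 shift=21
  byte[6]=0x44 cont=0 payload=0x44=68: acc |= 68<<21 -> acc=144183487 shift=28 [end]
Varint 2: bytes[3:7] = BF A1 E0 44 -> value 144183487 (4 byte(s))
  byte[7]=0x10 cont=0 payload=0x10=16: acc |= 16<<0 -> acc=16 shift=7 [end]
Varint 3: bytes[7:8] = 10 -> value 16 (1 byte(s))
  byte[8]=0xB2 cont=1 payload=0x32=50: acc |= 50<<0 -> acc=50 shift=7
  byte[9]=0x6B cont=0 payload=0x6B=107: acc |= 107<<7 -> acc=13746 shift=14 [end]
Varint 4: bytes[8:10] = B2 6B -> value 13746 (2 byte(s))
  byte[10]=0x16 cont=0 payload=0x16=22: acc |= 22<<0 -> acc=22 shift=7 [end]
Varint 5: bytes[10:11] = 16 -> value 22 (1 byte(s))

Answer: 3 4 1 2 1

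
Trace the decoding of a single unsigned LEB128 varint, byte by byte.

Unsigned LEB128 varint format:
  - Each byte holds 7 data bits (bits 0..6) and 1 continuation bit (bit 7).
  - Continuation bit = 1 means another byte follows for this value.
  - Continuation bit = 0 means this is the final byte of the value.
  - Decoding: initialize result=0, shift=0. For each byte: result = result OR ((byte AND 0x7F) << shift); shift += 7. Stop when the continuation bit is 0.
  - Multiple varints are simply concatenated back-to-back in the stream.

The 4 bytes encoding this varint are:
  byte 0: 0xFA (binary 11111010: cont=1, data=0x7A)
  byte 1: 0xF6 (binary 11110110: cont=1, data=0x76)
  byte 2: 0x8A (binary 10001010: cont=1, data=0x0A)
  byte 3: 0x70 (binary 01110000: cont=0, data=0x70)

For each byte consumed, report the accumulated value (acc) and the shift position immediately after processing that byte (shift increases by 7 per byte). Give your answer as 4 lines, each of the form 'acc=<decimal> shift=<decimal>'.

byte 0=0xFA: payload=0x7A=122, contrib = 122<<0 = 122; acc -> 122, shift -> 7
byte 1=0xF6: payload=0x76=118, contrib = 118<<7 = 15104; acc -> 15226, shift -> 14
byte 2=0x8A: payload=0x0A=10, contrib = 10<<14 = 163840; acc -> 179066, shift -> 21
byte 3=0x70: payload=0x70=112, contrib = 112<<21 = 234881024; acc -> 235060090, shift -> 28

Answer: acc=122 shift=7
acc=15226 shift=14
acc=179066 shift=21
acc=235060090 shift=28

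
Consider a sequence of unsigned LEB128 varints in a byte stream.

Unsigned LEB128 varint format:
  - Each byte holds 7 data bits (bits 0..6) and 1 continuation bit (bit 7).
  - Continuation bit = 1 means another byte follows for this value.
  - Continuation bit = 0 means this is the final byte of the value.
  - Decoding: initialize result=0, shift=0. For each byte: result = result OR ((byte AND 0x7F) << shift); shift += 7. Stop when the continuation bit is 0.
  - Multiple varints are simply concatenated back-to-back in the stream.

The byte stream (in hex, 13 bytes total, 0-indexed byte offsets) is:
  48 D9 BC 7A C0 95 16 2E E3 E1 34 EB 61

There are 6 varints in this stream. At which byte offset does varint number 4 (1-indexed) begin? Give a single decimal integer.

  byte[0]=0x48 cont=0 payload=0x48=72: acc |= 72<<0 -> acc=72 shift=7 [end]
Varint 1: bytes[0:1] = 48 -> value 72 (1 byte(s))
  byte[1]=0xD9 cont=1 payload=0x59=89: acc |= 89<<0 -> acc=89 shift=7
  byte[2]=0xBC cont=1 payload=0x3C=60: acc |= 60<<7 -> acc=7769 shift=14
  byte[3]=0x7A cont=0 payload=0x7A=122: acc |= 122<<14 -> acc=2006617 shift=21 [end]
Varint 2: bytes[1:4] = D9 BC 7A -> value 2006617 (3 byte(s))
  byte[4]=0xC0 cont=1 payload=0x40=64: acc |= 64<<0 -> acc=64 shift=7
  byte[5]=0x95 cont=1 payload=0x15=21: acc |= 21<<7 -> acc=2752 shift=14
  byte[6]=0x16 cont=0 payload=0x16=22: acc |= 22<<14 -> acc=363200 shift=21 [end]
Varint 3: bytes[4:7] = C0 95 16 -> value 363200 (3 byte(s))
  byte[7]=0x2E cont=0 payload=0x2E=46: acc |= 46<<0 -> acc=46 shift=7 [end]
Varint 4: bytes[7:8] = 2E -> value 46 (1 byte(s))
  byte[8]=0xE3 cont=1 payload=0x63=99: acc |= 99<<0 -> acc=99 shift=7
  byte[9]=0xE1 cont=1 payload=0x61=97: acc |= 97<<7 -> acc=12515 shift=14
  byte[10]=0x34 cont=0 payload=0x34=52: acc |= 52<<14 -> acc=864483 shift=21 [end]
Varint 5: bytes[8:11] = E3 E1 34 -> value 864483 (3 byte(s))
  byte[11]=0xEB cont=1 payload=0x6B=107: acc |= 107<<0 -> acc=107 shift=7
  byte[12]=0x61 cont=0 payload=0x61=97: acc |= 97<<7 -> acc=12523 shift=14 [end]
Varint 6: bytes[11:13] = EB 61 -> value 12523 (2 byte(s))

Answer: 7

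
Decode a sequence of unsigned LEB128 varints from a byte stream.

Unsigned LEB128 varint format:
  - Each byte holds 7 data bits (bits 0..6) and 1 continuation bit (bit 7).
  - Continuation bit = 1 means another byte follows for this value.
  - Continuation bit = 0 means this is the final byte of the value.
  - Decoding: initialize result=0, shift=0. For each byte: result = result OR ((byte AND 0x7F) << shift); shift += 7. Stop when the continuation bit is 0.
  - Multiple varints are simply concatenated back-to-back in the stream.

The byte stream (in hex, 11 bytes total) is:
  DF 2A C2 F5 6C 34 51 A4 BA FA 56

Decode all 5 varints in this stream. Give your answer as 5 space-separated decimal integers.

Answer: 5471 1784514 52 81 182361380

Derivation:
  byte[0]=0xDF cont=1 payload=0x5F=95: acc |= 95<<0 -> acc=95 shift=7
  byte[1]=0x2A cont=0 payload=0x2A=42: acc |= 42<<7 -> acc=5471 shift=14 [end]
Varint 1: bytes[0:2] = DF 2A -> value 5471 (2 byte(s))
  byte[2]=0xC2 cont=1 payload=0x42=66: acc |= 66<<0 -> acc=66 shift=7
  byte[3]=0xF5 cont=1 payload=0x75=117: acc |= 117<<7 -> acc=15042 shift=14
  byte[4]=0x6C cont=0 payload=0x6C=108: acc |= 108<<14 -> acc=1784514 shift=21 [end]
Varint 2: bytes[2:5] = C2 F5 6C -> value 1784514 (3 byte(s))
  byte[5]=0x34 cont=0 payload=0x34=52: acc |= 52<<0 -> acc=52 shift=7 [end]
Varint 3: bytes[5:6] = 34 -> value 52 (1 byte(s))
  byte[6]=0x51 cont=0 payload=0x51=81: acc |= 81<<0 -> acc=81 shift=7 [end]
Varint 4: bytes[6:7] = 51 -> value 81 (1 byte(s))
  byte[7]=0xA4 cont=1 payload=0x24=36: acc |= 36<<0 -> acc=36 shift=7
  byte[8]=0xBA cont=1 payload=0x3A=58: acc |= 58<<7 -> acc=7460 shift=14
  byte[9]=0xFA cont=1 payload=0x7A=122: acc |= 122<<14 -> acc=2006308 shift=21
  byte[10]=0x56 cont=0 payload=0x56=86: acc |= 86<<21 -> acc=182361380 shift=28 [end]
Varint 5: bytes[7:11] = A4 BA FA 56 -> value 182361380 (4 byte(s))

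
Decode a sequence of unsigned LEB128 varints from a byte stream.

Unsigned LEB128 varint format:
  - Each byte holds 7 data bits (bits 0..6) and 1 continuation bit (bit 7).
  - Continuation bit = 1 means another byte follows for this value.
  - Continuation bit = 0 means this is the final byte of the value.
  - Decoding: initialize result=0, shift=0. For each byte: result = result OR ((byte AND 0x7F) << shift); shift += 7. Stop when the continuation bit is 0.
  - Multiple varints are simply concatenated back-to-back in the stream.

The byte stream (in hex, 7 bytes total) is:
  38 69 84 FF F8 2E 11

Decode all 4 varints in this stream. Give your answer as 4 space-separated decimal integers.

  byte[0]=0x38 cont=0 payload=0x38=56: acc |= 56<<0 -> acc=56 shift=7 [end]
Varint 1: bytes[0:1] = 38 -> value 56 (1 byte(s))
  byte[1]=0x69 cont=0 payload=0x69=105: acc |= 105<<0 -> acc=105 shift=7 [end]
Varint 2: bytes[1:2] = 69 -> value 105 (1 byte(s))
  byte[2]=0x84 cont=1 payload=0x04=4: acc |= 4<<0 -> acc=4 shift=7
  byte[3]=0xFF cont=1 payload=0x7F=127: acc |= 127<<7 -> acc=16260 shift=14
  byte[4]=0xF8 cont=1 payload=0x78=120: acc |= 120<<14 -> acc=1982340 shift=21
  byte[5]=0x2E cont=0 payload=0x2E=46: acc |= 46<<21 -> acc=98451332 shift=28 [end]
Varint 3: bytes[2:6] = 84 FF F8 2E -> value 98451332 (4 byte(s))
  byte[6]=0x11 cont=0 payload=0x11=17: acc |= 17<<0 -> acc=17 shift=7 [end]
Varint 4: bytes[6:7] = 11 -> value 17 (1 byte(s))

Answer: 56 105 98451332 17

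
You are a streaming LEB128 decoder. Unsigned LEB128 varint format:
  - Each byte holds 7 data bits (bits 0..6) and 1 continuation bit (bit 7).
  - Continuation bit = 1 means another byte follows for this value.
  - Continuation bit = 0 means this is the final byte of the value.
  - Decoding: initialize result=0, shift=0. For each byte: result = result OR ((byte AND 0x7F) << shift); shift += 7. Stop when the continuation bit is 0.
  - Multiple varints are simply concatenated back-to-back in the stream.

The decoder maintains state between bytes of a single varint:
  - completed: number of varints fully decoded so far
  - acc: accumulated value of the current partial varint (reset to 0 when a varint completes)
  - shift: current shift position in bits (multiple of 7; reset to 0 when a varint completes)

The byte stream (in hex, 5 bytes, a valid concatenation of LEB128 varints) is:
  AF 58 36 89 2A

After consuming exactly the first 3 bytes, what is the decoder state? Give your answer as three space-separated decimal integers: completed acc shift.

Answer: 2 0 0

Derivation:
byte[0]=0xAF cont=1 payload=0x2F: acc |= 47<<0 -> completed=0 acc=47 shift=7
byte[1]=0x58 cont=0 payload=0x58: varint #1 complete (value=11311); reset -> completed=1 acc=0 shift=0
byte[2]=0x36 cont=0 payload=0x36: varint #2 complete (value=54); reset -> completed=2 acc=0 shift=0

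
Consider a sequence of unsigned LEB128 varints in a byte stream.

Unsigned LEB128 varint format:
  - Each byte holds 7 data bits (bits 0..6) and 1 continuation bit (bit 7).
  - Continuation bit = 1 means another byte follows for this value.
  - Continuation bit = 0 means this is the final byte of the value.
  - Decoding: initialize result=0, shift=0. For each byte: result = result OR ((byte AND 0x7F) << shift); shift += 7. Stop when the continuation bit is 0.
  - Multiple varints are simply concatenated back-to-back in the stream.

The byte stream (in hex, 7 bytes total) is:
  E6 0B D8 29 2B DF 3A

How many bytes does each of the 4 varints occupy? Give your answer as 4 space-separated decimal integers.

Answer: 2 2 1 2

Derivation:
  byte[0]=0xE6 cont=1 payload=0x66=102: acc |= 102<<0 -> acc=102 shift=7
  byte[1]=0x0B cont=0 payload=0x0B=11: acc |= 11<<7 -> acc=1510 shift=14 [end]
Varint 1: bytes[0:2] = E6 0B -> value 1510 (2 byte(s))
  byte[2]=0xD8 cont=1 payload=0x58=88: acc |= 88<<0 -> acc=88 shift=7
  byte[3]=0x29 cont=0 payload=0x29=41: acc |= 41<<7 -> acc=5336 shift=14 [end]
Varint 2: bytes[2:4] = D8 29 -> value 5336 (2 byte(s))
  byte[4]=0x2B cont=0 payload=0x2B=43: acc |= 43<<0 -> acc=43 shift=7 [end]
Varint 3: bytes[4:5] = 2B -> value 43 (1 byte(s))
  byte[5]=0xDF cont=1 payload=0x5F=95: acc |= 95<<0 -> acc=95 shift=7
  byte[6]=0x3A cont=0 payload=0x3A=58: acc |= 58<<7 -> acc=7519 shift=14 [end]
Varint 4: bytes[5:7] = DF 3A -> value 7519 (2 byte(s))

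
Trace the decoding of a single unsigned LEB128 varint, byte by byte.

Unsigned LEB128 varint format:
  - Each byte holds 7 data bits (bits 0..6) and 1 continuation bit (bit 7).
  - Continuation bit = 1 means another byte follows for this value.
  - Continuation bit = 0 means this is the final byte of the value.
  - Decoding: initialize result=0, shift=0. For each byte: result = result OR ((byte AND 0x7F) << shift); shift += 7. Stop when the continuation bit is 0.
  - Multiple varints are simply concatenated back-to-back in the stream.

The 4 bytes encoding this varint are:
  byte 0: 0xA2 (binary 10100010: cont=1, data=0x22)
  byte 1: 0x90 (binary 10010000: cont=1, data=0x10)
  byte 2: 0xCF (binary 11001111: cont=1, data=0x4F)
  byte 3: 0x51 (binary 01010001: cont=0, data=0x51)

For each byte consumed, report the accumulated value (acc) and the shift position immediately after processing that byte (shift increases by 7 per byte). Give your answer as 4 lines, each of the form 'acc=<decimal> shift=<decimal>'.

Answer: acc=34 shift=7
acc=2082 shift=14
acc=1296418 shift=21
acc=171165730 shift=28

Derivation:
byte 0=0xA2: payload=0x22=34, contrib = 34<<0 = 34; acc -> 34, shift -> 7
byte 1=0x90: payload=0x10=16, contrib = 16<<7 = 2048; acc -> 2082, shift -> 14
byte 2=0xCF: payload=0x4F=79, contrib = 79<<14 = 1294336; acc -> 1296418, shift -> 21
byte 3=0x51: payload=0x51=81, contrib = 81<<21 = 169869312; acc -> 171165730, shift -> 28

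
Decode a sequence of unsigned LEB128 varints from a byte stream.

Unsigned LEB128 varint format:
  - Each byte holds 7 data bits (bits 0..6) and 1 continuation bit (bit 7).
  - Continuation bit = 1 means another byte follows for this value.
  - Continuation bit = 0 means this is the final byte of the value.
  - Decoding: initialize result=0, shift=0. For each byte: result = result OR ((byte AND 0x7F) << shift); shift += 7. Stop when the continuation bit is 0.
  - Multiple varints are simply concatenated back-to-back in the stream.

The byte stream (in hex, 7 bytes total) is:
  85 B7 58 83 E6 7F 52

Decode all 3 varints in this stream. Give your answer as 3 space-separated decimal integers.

  byte[0]=0x85 cont=1 payload=0x05=5: acc |= 5<<0 -> acc=5 shift=7
  byte[1]=0xB7 cont=1 payload=0x37=55: acc |= 55<<7 -> acc=7045 shift=14
  byte[2]=0x58 cont=0 payload=0x58=88: acc |= 88<<14 -> acc=1448837 shift=21 [end]
Varint 1: bytes[0:3] = 85 B7 58 -> value 1448837 (3 byte(s))
  byte[3]=0x83 cont=1 payload=0x03=3: acc |= 3<<0 -> acc=3 shift=7
  byte[4]=0xE6 cont=1 payload=0x66=102: acc |= 102<<7 -> acc=13059 shift=14
  byte[5]=0x7F cont=0 payload=0x7F=127: acc |= 127<<14 -> acc=2093827 shift=21 [end]
Varint 2: bytes[3:6] = 83 E6 7F -> value 2093827 (3 byte(s))
  byte[6]=0x52 cont=0 payload=0x52=82: acc |= 82<<0 -> acc=82 shift=7 [end]
Varint 3: bytes[6:7] = 52 -> value 82 (1 byte(s))

Answer: 1448837 2093827 82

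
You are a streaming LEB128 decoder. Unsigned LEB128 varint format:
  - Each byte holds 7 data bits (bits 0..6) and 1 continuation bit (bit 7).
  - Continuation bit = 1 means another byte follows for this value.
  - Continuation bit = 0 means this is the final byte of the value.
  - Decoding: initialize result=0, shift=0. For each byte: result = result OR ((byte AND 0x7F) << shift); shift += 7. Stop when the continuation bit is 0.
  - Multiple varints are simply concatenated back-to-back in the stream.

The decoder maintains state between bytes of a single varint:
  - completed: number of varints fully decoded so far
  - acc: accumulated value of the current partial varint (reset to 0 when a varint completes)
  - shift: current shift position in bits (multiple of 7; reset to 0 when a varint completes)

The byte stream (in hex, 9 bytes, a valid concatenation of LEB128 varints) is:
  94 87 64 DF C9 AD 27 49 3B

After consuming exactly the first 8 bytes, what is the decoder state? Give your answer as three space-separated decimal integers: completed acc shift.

Answer: 3 0 0

Derivation:
byte[0]=0x94 cont=1 payload=0x14: acc |= 20<<0 -> completed=0 acc=20 shift=7
byte[1]=0x87 cont=1 payload=0x07: acc |= 7<<7 -> completed=0 acc=916 shift=14
byte[2]=0x64 cont=0 payload=0x64: varint #1 complete (value=1639316); reset -> completed=1 acc=0 shift=0
byte[3]=0xDF cont=1 payload=0x5F: acc |= 95<<0 -> completed=1 acc=95 shift=7
byte[4]=0xC9 cont=1 payload=0x49: acc |= 73<<7 -> completed=1 acc=9439 shift=14
byte[5]=0xAD cont=1 payload=0x2D: acc |= 45<<14 -> completed=1 acc=746719 shift=21
byte[6]=0x27 cont=0 payload=0x27: varint #2 complete (value=82535647); reset -> completed=2 acc=0 shift=0
byte[7]=0x49 cont=0 payload=0x49: varint #3 complete (value=73); reset -> completed=3 acc=0 shift=0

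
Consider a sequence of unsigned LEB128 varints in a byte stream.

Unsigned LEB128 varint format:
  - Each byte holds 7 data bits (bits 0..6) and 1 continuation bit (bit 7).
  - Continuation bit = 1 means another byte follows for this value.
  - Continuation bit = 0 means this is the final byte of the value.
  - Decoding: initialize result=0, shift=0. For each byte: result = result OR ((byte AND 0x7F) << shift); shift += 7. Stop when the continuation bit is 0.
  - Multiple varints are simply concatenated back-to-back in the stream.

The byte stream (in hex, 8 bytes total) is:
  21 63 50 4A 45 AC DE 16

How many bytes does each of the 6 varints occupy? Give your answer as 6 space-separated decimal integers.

  byte[0]=0x21 cont=0 payload=0x21=33: acc |= 33<<0 -> acc=33 shift=7 [end]
Varint 1: bytes[0:1] = 21 -> value 33 (1 byte(s))
  byte[1]=0x63 cont=0 payload=0x63=99: acc |= 99<<0 -> acc=99 shift=7 [end]
Varint 2: bytes[1:2] = 63 -> value 99 (1 byte(s))
  byte[2]=0x50 cont=0 payload=0x50=80: acc |= 80<<0 -> acc=80 shift=7 [end]
Varint 3: bytes[2:3] = 50 -> value 80 (1 byte(s))
  byte[3]=0x4A cont=0 payload=0x4A=74: acc |= 74<<0 -> acc=74 shift=7 [end]
Varint 4: bytes[3:4] = 4A -> value 74 (1 byte(s))
  byte[4]=0x45 cont=0 payload=0x45=69: acc |= 69<<0 -> acc=69 shift=7 [end]
Varint 5: bytes[4:5] = 45 -> value 69 (1 byte(s))
  byte[5]=0xAC cont=1 payload=0x2C=44: acc |= 44<<0 -> acc=44 shift=7
  byte[6]=0xDE cont=1 payload=0x5E=94: acc |= 94<<7 -> acc=12076 shift=14
  byte[7]=0x16 cont=0 payload=0x16=22: acc |= 22<<14 -> acc=372524 shift=21 [end]
Varint 6: bytes[5:8] = AC DE 16 -> value 372524 (3 byte(s))

Answer: 1 1 1 1 1 3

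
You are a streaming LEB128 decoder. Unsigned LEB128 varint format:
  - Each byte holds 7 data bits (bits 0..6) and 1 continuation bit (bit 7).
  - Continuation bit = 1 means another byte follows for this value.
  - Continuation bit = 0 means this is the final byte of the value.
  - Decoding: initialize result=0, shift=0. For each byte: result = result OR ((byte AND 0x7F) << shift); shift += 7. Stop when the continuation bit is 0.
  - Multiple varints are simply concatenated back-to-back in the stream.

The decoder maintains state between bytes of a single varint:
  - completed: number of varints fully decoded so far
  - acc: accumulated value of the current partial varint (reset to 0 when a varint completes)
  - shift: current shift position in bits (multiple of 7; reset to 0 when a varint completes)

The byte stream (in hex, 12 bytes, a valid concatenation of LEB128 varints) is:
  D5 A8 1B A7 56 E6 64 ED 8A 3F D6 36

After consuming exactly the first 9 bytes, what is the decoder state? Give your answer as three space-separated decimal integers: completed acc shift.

byte[0]=0xD5 cont=1 payload=0x55: acc |= 85<<0 -> completed=0 acc=85 shift=7
byte[1]=0xA8 cont=1 payload=0x28: acc |= 40<<7 -> completed=0 acc=5205 shift=14
byte[2]=0x1B cont=0 payload=0x1B: varint #1 complete (value=447573); reset -> completed=1 acc=0 shift=0
byte[3]=0xA7 cont=1 payload=0x27: acc |= 39<<0 -> completed=1 acc=39 shift=7
byte[4]=0x56 cont=0 payload=0x56: varint #2 complete (value=11047); reset -> completed=2 acc=0 shift=0
byte[5]=0xE6 cont=1 payload=0x66: acc |= 102<<0 -> completed=2 acc=102 shift=7
byte[6]=0x64 cont=0 payload=0x64: varint #3 complete (value=12902); reset -> completed=3 acc=0 shift=0
byte[7]=0xED cont=1 payload=0x6D: acc |= 109<<0 -> completed=3 acc=109 shift=7
byte[8]=0x8A cont=1 payload=0x0A: acc |= 10<<7 -> completed=3 acc=1389 shift=14

Answer: 3 1389 14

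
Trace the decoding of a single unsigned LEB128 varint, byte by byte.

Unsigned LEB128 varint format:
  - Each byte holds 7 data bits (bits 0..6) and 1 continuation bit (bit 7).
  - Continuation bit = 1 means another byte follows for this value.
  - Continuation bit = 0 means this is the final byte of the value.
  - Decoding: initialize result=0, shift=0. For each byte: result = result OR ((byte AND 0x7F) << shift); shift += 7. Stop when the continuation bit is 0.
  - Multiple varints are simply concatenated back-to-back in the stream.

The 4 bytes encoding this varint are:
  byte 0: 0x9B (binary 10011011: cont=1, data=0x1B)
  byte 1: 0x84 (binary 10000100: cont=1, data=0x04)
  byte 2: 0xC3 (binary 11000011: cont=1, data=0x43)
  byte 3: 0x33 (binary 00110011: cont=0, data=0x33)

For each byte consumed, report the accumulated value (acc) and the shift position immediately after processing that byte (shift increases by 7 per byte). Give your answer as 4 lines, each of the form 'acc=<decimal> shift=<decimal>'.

byte 0=0x9B: payload=0x1B=27, contrib = 27<<0 = 27; acc -> 27, shift -> 7
byte 1=0x84: payload=0x04=4, contrib = 4<<7 = 512; acc -> 539, shift -> 14
byte 2=0xC3: payload=0x43=67, contrib = 67<<14 = 1097728; acc -> 1098267, shift -> 21
byte 3=0x33: payload=0x33=51, contrib = 51<<21 = 106954752; acc -> 108053019, shift -> 28

Answer: acc=27 shift=7
acc=539 shift=14
acc=1098267 shift=21
acc=108053019 shift=28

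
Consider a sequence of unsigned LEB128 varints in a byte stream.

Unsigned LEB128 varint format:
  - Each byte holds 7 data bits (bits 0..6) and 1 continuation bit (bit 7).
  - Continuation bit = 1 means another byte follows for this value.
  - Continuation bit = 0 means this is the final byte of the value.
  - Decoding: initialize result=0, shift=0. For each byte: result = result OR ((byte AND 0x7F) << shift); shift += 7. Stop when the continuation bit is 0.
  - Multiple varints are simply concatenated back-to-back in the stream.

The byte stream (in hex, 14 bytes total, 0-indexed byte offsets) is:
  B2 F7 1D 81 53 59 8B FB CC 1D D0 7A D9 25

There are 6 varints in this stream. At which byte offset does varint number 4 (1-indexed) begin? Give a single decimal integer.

  byte[0]=0xB2 cont=1 payload=0x32=50: acc |= 50<<0 -> acc=50 shift=7
  byte[1]=0xF7 cont=1 payload=0x77=119: acc |= 119<<7 -> acc=15282 shift=14
  byte[2]=0x1D cont=0 payload=0x1D=29: acc |= 29<<14 -> acc=490418 shift=21 [end]
Varint 1: bytes[0:3] = B2 F7 1D -> value 490418 (3 byte(s))
  byte[3]=0x81 cont=1 payload=0x01=1: acc |= 1<<0 -> acc=1 shift=7
  byte[4]=0x53 cont=0 payload=0x53=83: acc |= 83<<7 -> acc=10625 shift=14 [end]
Varint 2: bytes[3:5] = 81 53 -> value 10625 (2 byte(s))
  byte[5]=0x59 cont=0 payload=0x59=89: acc |= 89<<0 -> acc=89 shift=7 [end]
Varint 3: bytes[5:6] = 59 -> value 89 (1 byte(s))
  byte[6]=0x8B cont=1 payload=0x0B=11: acc |= 11<<0 -> acc=11 shift=7
  byte[7]=0xFB cont=1 payload=0x7B=123: acc |= 123<<7 -> acc=15755 shift=14
  byte[8]=0xCC cont=1 payload=0x4C=76: acc |= 76<<14 -> acc=1260939 shift=21
  byte[9]=0x1D cont=0 payload=0x1D=29: acc |= 29<<21 -> acc=62078347 shift=28 [end]
Varint 4: bytes[6:10] = 8B FB CC 1D -> value 62078347 (4 byte(s))
  byte[10]=0xD0 cont=1 payload=0x50=80: acc |= 80<<0 -> acc=80 shift=7
  byte[11]=0x7A cont=0 payload=0x7A=122: acc |= 122<<7 -> acc=15696 shift=14 [end]
Varint 5: bytes[10:12] = D0 7A -> value 15696 (2 byte(s))
  byte[12]=0xD9 cont=1 payload=0x59=89: acc |= 89<<0 -> acc=89 shift=7
  byte[13]=0x25 cont=0 payload=0x25=37: acc |= 37<<7 -> acc=4825 shift=14 [end]
Varint 6: bytes[12:14] = D9 25 -> value 4825 (2 byte(s))

Answer: 6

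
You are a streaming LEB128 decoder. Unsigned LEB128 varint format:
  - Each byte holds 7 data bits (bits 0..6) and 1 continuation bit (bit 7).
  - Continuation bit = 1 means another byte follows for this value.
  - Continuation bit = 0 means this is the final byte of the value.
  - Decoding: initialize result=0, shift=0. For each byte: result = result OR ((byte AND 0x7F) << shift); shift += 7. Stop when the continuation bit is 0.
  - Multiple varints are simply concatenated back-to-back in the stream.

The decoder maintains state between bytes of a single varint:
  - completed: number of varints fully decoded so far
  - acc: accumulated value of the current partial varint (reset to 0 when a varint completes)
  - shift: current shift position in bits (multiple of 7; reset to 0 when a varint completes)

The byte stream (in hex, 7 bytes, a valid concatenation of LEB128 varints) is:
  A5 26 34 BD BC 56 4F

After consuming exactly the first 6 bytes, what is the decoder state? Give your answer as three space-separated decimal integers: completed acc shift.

Answer: 3 0 0

Derivation:
byte[0]=0xA5 cont=1 payload=0x25: acc |= 37<<0 -> completed=0 acc=37 shift=7
byte[1]=0x26 cont=0 payload=0x26: varint #1 complete (value=4901); reset -> completed=1 acc=0 shift=0
byte[2]=0x34 cont=0 payload=0x34: varint #2 complete (value=52); reset -> completed=2 acc=0 shift=0
byte[3]=0xBD cont=1 payload=0x3D: acc |= 61<<0 -> completed=2 acc=61 shift=7
byte[4]=0xBC cont=1 payload=0x3C: acc |= 60<<7 -> completed=2 acc=7741 shift=14
byte[5]=0x56 cont=0 payload=0x56: varint #3 complete (value=1416765); reset -> completed=3 acc=0 shift=0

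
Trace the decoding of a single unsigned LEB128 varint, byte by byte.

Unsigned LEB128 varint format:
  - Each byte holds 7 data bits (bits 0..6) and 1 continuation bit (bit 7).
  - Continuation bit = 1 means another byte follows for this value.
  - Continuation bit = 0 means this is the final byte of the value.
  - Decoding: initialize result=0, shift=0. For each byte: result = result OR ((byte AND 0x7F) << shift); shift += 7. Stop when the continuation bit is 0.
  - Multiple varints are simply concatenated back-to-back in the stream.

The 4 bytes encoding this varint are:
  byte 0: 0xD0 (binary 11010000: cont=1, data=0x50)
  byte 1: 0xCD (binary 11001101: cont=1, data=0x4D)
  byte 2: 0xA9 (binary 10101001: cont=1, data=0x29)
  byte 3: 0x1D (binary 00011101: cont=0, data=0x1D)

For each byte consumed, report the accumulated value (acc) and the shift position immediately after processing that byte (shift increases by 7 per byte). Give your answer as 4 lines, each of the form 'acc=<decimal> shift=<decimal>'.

byte 0=0xD0: payload=0x50=80, contrib = 80<<0 = 80; acc -> 80, shift -> 7
byte 1=0xCD: payload=0x4D=77, contrib = 77<<7 = 9856; acc -> 9936, shift -> 14
byte 2=0xA9: payload=0x29=41, contrib = 41<<14 = 671744; acc -> 681680, shift -> 21
byte 3=0x1D: payload=0x1D=29, contrib = 29<<21 = 60817408; acc -> 61499088, shift -> 28

Answer: acc=80 shift=7
acc=9936 shift=14
acc=681680 shift=21
acc=61499088 shift=28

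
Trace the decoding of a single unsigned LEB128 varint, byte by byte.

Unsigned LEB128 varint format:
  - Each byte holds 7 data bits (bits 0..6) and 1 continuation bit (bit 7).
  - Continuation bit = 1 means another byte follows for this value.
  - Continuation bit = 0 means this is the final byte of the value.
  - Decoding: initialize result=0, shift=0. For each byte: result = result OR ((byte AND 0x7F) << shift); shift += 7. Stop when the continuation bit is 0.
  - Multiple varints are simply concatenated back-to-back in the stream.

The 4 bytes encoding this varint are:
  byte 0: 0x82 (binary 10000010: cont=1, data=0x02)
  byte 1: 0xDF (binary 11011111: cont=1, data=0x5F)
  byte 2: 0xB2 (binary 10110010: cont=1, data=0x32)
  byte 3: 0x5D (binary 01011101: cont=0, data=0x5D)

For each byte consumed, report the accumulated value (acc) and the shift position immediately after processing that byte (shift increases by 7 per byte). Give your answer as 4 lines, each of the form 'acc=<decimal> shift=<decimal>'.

byte 0=0x82: payload=0x02=2, contrib = 2<<0 = 2; acc -> 2, shift -> 7
byte 1=0xDF: payload=0x5F=95, contrib = 95<<7 = 12160; acc -> 12162, shift -> 14
byte 2=0xB2: payload=0x32=50, contrib = 50<<14 = 819200; acc -> 831362, shift -> 21
byte 3=0x5D: payload=0x5D=93, contrib = 93<<21 = 195035136; acc -> 195866498, shift -> 28

Answer: acc=2 shift=7
acc=12162 shift=14
acc=831362 shift=21
acc=195866498 shift=28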